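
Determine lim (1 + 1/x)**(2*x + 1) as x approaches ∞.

e^(2)

The base → 1 and the exponent → ∞: a 1^∞ form.
Take logarithms: (2x + 1)·ln(1 + 1/x). Since ln(1+u) ~ u for small u, this behaves like (2x)·(1/x) → 2.
So the limit is e^(2).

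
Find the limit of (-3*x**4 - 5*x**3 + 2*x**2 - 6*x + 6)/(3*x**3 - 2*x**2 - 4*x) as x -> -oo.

The numerator has higher degree (4 > 3); the quotient behaves like (-3/(3))·x^1 for large |x|.
As x → −∞ this diverges to ∞.

∞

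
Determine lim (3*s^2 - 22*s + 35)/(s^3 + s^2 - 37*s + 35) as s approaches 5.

At s = 5 both the top and bottom vanish — a removable singularity. Factoring out (s - 5) from each leaves (3*s - 7)/(s^2 + 6*s - 7), which at s = 5 equals 1/6.

1/6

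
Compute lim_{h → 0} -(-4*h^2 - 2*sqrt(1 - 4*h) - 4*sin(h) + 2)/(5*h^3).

Substitution gives 0/0; apply L'Hôpital's rule 3 times.
After differentiating numerator and denominator 3 times the quotient is (4*cos(h) + 48/(1 - 4*h)^(5/2))/(-30); at h = 0 this is -26/15.

-26/15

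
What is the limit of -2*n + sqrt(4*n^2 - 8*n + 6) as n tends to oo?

-2

An ∞ − ∞ form. Rationalising with the conjugate, the difference becomes (-8n + 6) / (√(4*n^2 - 8*n + 6) + 2n).
For large n the denominator behaves like 2·2n, so the quotient tends to -8/4 = -2.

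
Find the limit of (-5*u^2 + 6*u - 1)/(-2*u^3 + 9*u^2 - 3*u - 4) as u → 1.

-4/9

Since u = 1 makes numerator and denominator zero, (u - 1) divides both.
Cancelling it gives (1 - 5*u)/(-2*u^2 + 7*u + 4); now plug in u = 1 to get -4/9.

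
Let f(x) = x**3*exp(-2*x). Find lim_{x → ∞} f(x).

Write as x^3/e^{2x}, an ∞/∞ form.
Exponential growth dominates any polynomial, so repeated L'Hôpital (or the standard result) gives 0.

0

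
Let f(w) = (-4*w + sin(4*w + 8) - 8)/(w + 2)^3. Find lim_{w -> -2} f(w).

Direct substitution gives 0/0.
Apply L'Hôpital: lim (4*cos(4*w + 8) - 4)/(3*(w + 2)^2), still 0/0.
Apply L'Hôpital: lim (-16*sin(4*w + 8))/(6*w + 12), still 0/0.
After 3 applications of L'Hôpital's rule the quotient is (-64*cos(4*w + 8))/(6); substituting w = -2 gives -32/3.

-32/3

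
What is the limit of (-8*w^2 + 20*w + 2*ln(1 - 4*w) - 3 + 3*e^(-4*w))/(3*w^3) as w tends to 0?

-224/9

Substitution gives 0/0; apply L'Hôpital's rule 3 times.
After differentiating numerator and denominator 3 times the quotient is (-192*e^(-4*w) + 256/(4*w - 1)^3)/(18); at w = 0 this is -224/9.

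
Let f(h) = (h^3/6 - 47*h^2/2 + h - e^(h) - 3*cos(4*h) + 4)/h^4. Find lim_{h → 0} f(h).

-769/24

Substitution gives 0/0 (the numerator vanishes to order 4).
Expand each term to order h^4: the coefficient of h^4 in −e^(h) is -1/24 and in -3·cos(4h) is -32.
Lower-order terms cancel with the polynomial part, so the numerator is (-769/24)·h^4 + o(h^4), and the limit is (-769/24)/(1) = -769/24.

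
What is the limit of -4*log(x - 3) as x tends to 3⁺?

∞

As x → 3⁺, x - 3 → 0⁺ and ln(x - 3) → −∞.
Multiplying by -4 gives ∞.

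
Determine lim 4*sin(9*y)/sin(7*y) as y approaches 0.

36/7

Substitution gives 0/0.
Divide numerator and denominator by y: sin(9y)/y → 9 and sin(7y)/y → 7, so the limit is 4·9/7 = 36/7.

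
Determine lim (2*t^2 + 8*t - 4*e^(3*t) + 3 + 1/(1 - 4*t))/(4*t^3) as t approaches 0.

23/2

Substitution gives 0/0 (the numerator vanishes to order 3).
Expand each term to order t^3: the coefficient of t^3 in -4·e^(3t) is -18 and in 1/(1 - 4t) is 64.
Lower-order terms cancel with the polynomial part, so the numerator is (46)·t^3 + o(t^3), and the limit is (46)/(4) = 23/2.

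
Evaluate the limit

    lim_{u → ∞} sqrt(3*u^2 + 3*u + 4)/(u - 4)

√(3)

For large |u|, √(3*u^2 + 3*u + 4) ≈ √3·|u| and the denominator ≈ u.
Since u → +∞, |u| = u, giving √3/(1) = √(3).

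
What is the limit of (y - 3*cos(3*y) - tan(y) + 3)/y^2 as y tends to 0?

27/2

Substitution gives 0/0; apply L'Hôpital's rule 2 times.
After differentiating numerator and denominator 2 times the quotient is (27*cos(3*y) - 2*tan(y)/cos(y)^2)/(2); at y = 0 this is 27/2.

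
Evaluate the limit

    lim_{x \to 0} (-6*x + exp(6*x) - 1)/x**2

Direct substitution gives 0/0.
Apply L'Hôpital: lim (6*e^(6*x) - 6)/(2*x), still 0/0.
After 2 applications of L'Hôpital's rule the quotient is (36*e^(6*x))/(2); substituting x = 0 gives 18.

18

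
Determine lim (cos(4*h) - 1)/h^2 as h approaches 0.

Direct substitution gives 0/0.
Apply L'Hôpital: lim (-4*sin(4*h))/(2*h), still 0/0.
After 2 applications of L'Hôpital's rule the quotient is (-16*cos(4*h))/(2); substituting h = 0 gives -8.

-8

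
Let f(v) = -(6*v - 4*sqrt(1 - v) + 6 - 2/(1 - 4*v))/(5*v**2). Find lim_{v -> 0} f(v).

63/10

Substitution gives 0/0; apply L'Hôpital's rule 2 times.
After differentiating numerator and denominator 2 times the quotient is (64/(4*v - 1)^3 + (1 - v)^(-3/2))/(-10); at v = 0 this is 63/10.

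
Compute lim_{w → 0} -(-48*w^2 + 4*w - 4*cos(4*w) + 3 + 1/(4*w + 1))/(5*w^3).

Substitution gives 0/0; apply L'Hôpital's rule 3 times.
After differentiating numerator and denominator 3 times the quotient is (-256*sin(4*w) - 384/(4*w + 1)^4)/(-30); at w = 0 this is 64/5.

64/5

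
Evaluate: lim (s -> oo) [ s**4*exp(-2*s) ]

Write as s^4/e^{2s}, an ∞/∞ form.
Exponential growth dominates any polynomial, so repeated L'Hôpital (or the standard result) gives 0.

0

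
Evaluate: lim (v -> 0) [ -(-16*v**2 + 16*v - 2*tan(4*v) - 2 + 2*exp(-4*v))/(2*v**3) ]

32

Substitution gives 0/0 (the numerator vanishes to order 3).
Expand each term to order v^3: the coefficient of v^3 in -2·tan(4v) is -128/3 and in 2·e^(-4v) is -64/3.
Lower-order terms cancel with the polynomial part, so the numerator is (-64)·v^3 + o(v^3), and the limit is (-64)/(-2) = 32.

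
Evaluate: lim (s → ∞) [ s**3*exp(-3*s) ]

Write as s^3/e^{3s}, an ∞/∞ form.
Exponential growth dominates any polynomial, so repeated L'Hôpital (or the standard result) gives 0.

0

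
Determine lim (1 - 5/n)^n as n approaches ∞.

e^(-5)

The base → 1 and the exponent → ∞: a 1^∞ form.
Take logarithms: (n)·ln(1 - 5/n). Since ln(1+u) ~ u for small u, this behaves like (n)·(-5/n) → -5.
So the limit is e^(-5).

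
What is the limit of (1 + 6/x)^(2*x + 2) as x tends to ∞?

Let L be the limit and take ln: ln L = lim (2x + 2)·ln(1 + 6/x) = lim (2x + 2)·(6/x + O(1/x²)) = 12.
Hence L = e^(12).

e^(12)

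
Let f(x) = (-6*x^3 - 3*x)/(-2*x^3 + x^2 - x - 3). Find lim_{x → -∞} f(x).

Numerator and denominator both have degree 3.
Dividing every term by x^3, all lower-order terms vanish and the limit is the ratio of leading coefficients, -6/(-2) = 3.

3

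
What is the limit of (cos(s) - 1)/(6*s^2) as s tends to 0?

-1/12

Direct substitution gives 0/0.
Apply L'Hôpital: lim (-sin(s))/(12*s), still 0/0.
After 2 applications of L'Hôpital's rule the quotient is (-cos(s))/(12); substituting s = 0 gives -1/12.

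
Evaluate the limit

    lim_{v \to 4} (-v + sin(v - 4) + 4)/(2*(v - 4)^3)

-1/12

Direct substitution gives 0/0.
Apply L'Hôpital: lim (cos(v - 4) - 1)/(6*(v - 4)^2), still 0/0.
Apply L'Hôpital: lim (-sin(v - 4))/(12*v - 48), still 0/0.
After 3 applications of L'Hôpital's rule the quotient is (-cos(v - 4))/(12); substituting v = 4 gives -1/12.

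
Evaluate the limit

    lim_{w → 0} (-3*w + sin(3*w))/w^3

Direct substitution gives 0/0.
Apply L'Hôpital: lim (3*cos(3*w) - 3)/(3*w^2), still 0/0.
Apply L'Hôpital: lim (-9*sin(3*w))/(6*w), still 0/0.
After 3 applications of L'Hôpital's rule the quotient is (-27*cos(3*w))/(6); substituting w = 0 gives -9/2.

-9/2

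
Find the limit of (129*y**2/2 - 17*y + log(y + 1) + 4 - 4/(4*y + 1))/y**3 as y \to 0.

769/3

Substitution gives 0/0; apply L'Hôpital's rule 3 times.
After differentiating numerator and denominator 3 times the quotient is (1536/(4*y + 1)^4 + 2/(y + 1)^3)/(6); at y = 0 this is 769/3.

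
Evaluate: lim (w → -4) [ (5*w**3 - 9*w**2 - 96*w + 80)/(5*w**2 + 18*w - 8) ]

Direct substitution gives 0/0, so factor. Both numerator and denominator have (w + 4) as a factor.
After cancelling, the expression reduces to (5*w^2 - 29*w + 20)/(5*w - 2).
Substituting w = -4 gives -108/11.

-108/11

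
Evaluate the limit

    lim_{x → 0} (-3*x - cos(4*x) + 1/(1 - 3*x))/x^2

17

Substitution gives 0/0 (the numerator vanishes to order 2).
Expand each term to order x^2: the coefficient of x^2 in −cos(4x) is 8 and in 1/(1 - 3x) is 9.
Lower-order terms cancel with the polynomial part, so the numerator is (17)·x^2 + o(x^2), and the limit is (17)/(1) = 17.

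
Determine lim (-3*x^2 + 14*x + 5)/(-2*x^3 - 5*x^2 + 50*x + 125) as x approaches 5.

8/75

Since x = 5 makes numerator and denominator zero, (x - 5) divides both.
Cancelling it gives (-3*x - 1)/(-2*x^2 - 15*x - 25); now plug in x = 5 to get 8/75.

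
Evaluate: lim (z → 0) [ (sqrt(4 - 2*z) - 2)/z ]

-1/2

Substitution gives 0/0. Multiply numerator and denominator by the conjugate √(4 - 2z) + √4.
The numerator becomes (4 - 2z) − 4 = -2z, so the expression simplifies to -2/(√(4 - 2z) + √4).
Letting z → 0 gives -2/(2√4) = -1/2.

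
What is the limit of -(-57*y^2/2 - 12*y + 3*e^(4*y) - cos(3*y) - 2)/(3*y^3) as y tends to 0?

Substitution gives 0/0; apply L'Hôpital's rule 3 times.
After differentiating numerator and denominator 3 times the quotient is (192*e^(4*y) - 27*sin(3*y))/(-18); at y = 0 this is -32/3.

-32/3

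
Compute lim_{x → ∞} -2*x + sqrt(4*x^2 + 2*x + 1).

An ∞ − ∞ form. Rationalising with the conjugate, the difference becomes (2x + 1) / (√(4*x^2 + 2*x + 1) + 2x).
For large x the denominator behaves like 2·2x, so the quotient tends to 2/4 = 1/2.

1/2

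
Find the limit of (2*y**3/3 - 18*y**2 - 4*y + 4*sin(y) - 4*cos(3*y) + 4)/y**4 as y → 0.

-27/2

Substitution gives 0/0; apply L'Hôpital's rule 4 times.
After differentiating numerator and denominator 4 times the quotient is (4*sin(y) - 324*cos(3*y))/(24); at y = 0 this is -27/2.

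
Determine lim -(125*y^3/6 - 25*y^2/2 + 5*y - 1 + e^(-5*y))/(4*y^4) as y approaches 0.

Direct substitution gives 0/0.
Apply L'Hôpital: lim (125*y^2/2 - 25*y + 5 - 5*e^(-5*y))/(-16*y^3), still 0/0.
Apply L'Hôpital: lim (125*y - 25 + 25*e^(-5*y))/(-48*y^2), still 0/0.
Apply L'Hôpital: lim (125 - 125*e^(-5*y))/(-96*y), still 0/0.
After 4 applications of L'Hôpital's rule the quotient is (625*e^(-5*y))/(-96); substituting y = 0 gives -625/96.

-625/96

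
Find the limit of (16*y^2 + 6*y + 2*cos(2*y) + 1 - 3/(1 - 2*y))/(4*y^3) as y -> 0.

Substitution gives 0/0; apply L'Hôpital's rule 3 times.
After differentiating numerator and denominator 3 times the quotient is (16*sin(2*y) - 144/(2*y - 1)^4)/(24); at y = 0 this is -6.

-6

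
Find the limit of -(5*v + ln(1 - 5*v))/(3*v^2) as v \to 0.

25/6

Direct substitution gives 0/0.
Apply L'Hôpital: lim (5 - 5/(1 - 5*v))/(-6*v), still 0/0.
After 2 applications of L'Hôpital's rule the quotient is (-25/(1 - 5*v)^2)/(-6); substituting v = 0 gives 25/6.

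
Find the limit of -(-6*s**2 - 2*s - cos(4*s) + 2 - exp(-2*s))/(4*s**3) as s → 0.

Substitution gives 0/0 (the numerator vanishes to order 3).
Expand each term to order s^3: the coefficient of s^3 in −e^(-2s) is 4/3 and in −cos(4s) is 0.
Lower-order terms cancel with the polynomial part, so the numerator is (4/3)·s^3 + o(s^3), and the limit is (4/3)/(-4) = -1/3.

-1/3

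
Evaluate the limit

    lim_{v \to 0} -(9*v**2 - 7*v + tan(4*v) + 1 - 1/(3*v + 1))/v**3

-145/3

Substitution gives 0/0 (the numerator vanishes to order 3).
Expand each term to order v^3: the coefficient of v^3 in tan(4v) is 64/3 and in −1/(1 + 3v) is 27.
Lower-order terms cancel with the polynomial part, so the numerator is (145/3)·v^3 + o(v^3), and the limit is (145/3)/(-1) = -145/3.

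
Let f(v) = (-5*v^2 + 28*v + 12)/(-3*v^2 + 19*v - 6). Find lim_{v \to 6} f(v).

Since v = 6 makes numerator and denominator zero, (v - 6) divides both.
Cancelling it gives (-5*v - 2)/(1 - 3*v); now plug in v = 6 to get 32/17.

32/17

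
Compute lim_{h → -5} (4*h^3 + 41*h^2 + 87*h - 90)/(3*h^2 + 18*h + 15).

23/12

At h = -5 both the top and bottom vanish — a removable singularity. Factoring out (h + 5) from each leaves (4*h^2 + 21*h - 18)/(3*h + 3), which at h = -5 equals 23/12.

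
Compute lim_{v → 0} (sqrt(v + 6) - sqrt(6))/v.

A 0/0 form; rationalise with √(6 + v) + √6. This collapses the numerator to v, leaving 1/(√(6 + v) + √6) → 1/(2√6) = √(6)/12.

√(6)/12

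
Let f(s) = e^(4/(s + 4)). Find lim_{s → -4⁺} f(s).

∞

As s → -4⁺, 4/(s + 4) → +∞, so e^(4/(s + 4)) → ∞.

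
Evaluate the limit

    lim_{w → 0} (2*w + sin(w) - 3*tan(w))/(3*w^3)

Substitution gives 0/0 (the numerator vanishes to order 3).
Expand each term to order w^3: the coefficient of w^3 in sin(w) is -1/6 and in -3·tan(w) is -1.
Lower-order terms cancel with the polynomial part, so the numerator is (-7/6)·w^3 + o(w^3), and the limit is (-7/6)/(3) = -7/18.

-7/18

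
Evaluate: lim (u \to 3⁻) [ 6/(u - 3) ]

-∞

As u → 3⁻, (u - 3) → 0⁻, so (u - 3)^1 → 0⁻ and 6/(u - 3)^1 → -∞.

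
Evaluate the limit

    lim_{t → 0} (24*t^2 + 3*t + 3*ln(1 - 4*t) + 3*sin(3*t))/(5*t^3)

-31/2

Substitution gives 0/0 (the numerator vanishes to order 3).
Expand each term to order t^3: the coefficient of t^3 in 3·sin(3t) is -27/2 and in 3·ln(1 - 4t) is -64.
Lower-order terms cancel with the polynomial part, so the numerator is (-155/2)·t^3 + o(t^3), and the limit is (-155/2)/(5) = -31/2.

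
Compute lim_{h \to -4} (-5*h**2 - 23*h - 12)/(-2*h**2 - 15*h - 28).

Direct substitution gives 0/0, so factor. Both numerator and denominator have (h + 4) as a factor.
After cancelling, the expression reduces to (-5*h - 3)/(-2*h - 7).
Substituting h = -4 gives 17.

17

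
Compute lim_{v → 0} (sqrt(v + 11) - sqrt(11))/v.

√(11)/22

Substitution gives 0/0. Multiply numerator and denominator by the conjugate √(11 + v) + √11.
The numerator becomes (11 + v) − 11 = v, so the expression simplifies to 1/(√(11 + v) + √11).
Letting v → 0 gives 1/(2√11) = √(11)/22.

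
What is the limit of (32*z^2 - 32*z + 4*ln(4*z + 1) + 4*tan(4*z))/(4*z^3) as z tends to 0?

Substitution gives 0/0; apply L'Hôpital's rule 3 times.
After differentiating numerator and denominator 3 times the quotient is (1536*tan(4*z)^2/cos(4*z)^2 + 512/cos(4*z)^2 + 512/(4*z + 1)^3)/(24); at z = 0 this is 128/3.

128/3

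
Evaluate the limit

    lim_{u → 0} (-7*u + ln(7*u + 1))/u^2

Direct substitution gives 0/0.
Apply L'Hôpital: lim (-7 + 7/(7*u + 1))/(2*u), still 0/0.
After 2 applications of L'Hôpital's rule the quotient is (-49/(7*u + 1)^2)/(2); substituting u = 0 gives -49/2.

-49/2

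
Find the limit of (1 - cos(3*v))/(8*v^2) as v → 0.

9/16

Substitution gives 0/0.
Use (1 − cos u)/u² → 1/2 with u = 3v: the limit is 3²/(2·8) = 9/16.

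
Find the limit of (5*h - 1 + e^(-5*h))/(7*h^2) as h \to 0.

25/14

Direct substitution gives 0/0.
Apply L'Hôpital: lim (5 - 5*e^(-5*h))/(14*h), still 0/0.
After 2 applications of L'Hôpital's rule the quotient is (25*e^(-5*h))/(14); substituting h = 0 gives 25/14.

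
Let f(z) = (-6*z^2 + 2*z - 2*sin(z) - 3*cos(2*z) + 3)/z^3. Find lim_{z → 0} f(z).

1/3

Substitution gives 0/0; apply L'Hôpital's rule 3 times.
After differentiating numerator and denominator 3 times the quotient is (-24*sin(2*z) + 2*cos(z))/(6); at z = 0 this is 1/3.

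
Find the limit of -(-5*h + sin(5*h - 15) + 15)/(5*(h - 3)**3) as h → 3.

25/6

Direct substitution gives 0/0.
Apply L'Hôpital: lim (5*cos(5*h - 15) - 5)/(-15*(h - 3)^2), still 0/0.
Apply L'Hôpital: lim (-25*sin(5*h - 15))/(90 - 30*h), still 0/0.
After 3 applications of L'Hôpital's rule the quotient is (-125*cos(5*h - 15))/(-30); substituting h = 3 gives 25/6.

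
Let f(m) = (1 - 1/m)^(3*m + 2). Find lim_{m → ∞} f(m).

e^(-3)

Let L be the limit and take ln: ln L = lim (3m + 2)·ln(1 - 1/m) = lim (3m + 2)·(-1/m + O(1/m²)) = -3.
Hence L = e^(-3).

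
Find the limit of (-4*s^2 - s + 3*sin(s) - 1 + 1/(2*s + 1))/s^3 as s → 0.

Substitution gives 0/0 (the numerator vanishes to order 3).
Expand each term to order s^3: the coefficient of s^3 in 1/(1 + 2s) is -8 and in 3·sin(s) is -1/2.
Lower-order terms cancel with the polynomial part, so the numerator is (-17/2)·s^3 + o(s^3), and the limit is (-17/2)/(1) = -17/2.

-17/2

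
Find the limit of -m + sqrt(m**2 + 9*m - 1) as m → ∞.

9/2

An ∞ − ∞ form. Rationalising with the conjugate, the difference becomes (9m - 1) / (√(m^2 + 9*m - 1) + m).
For large m the denominator behaves like 2·m, so the quotient tends to 9/2 = 9/2.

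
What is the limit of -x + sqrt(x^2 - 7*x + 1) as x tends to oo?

An ∞ − ∞ form. Rationalising with the conjugate, the difference becomes (-7x + 1) / (√(x^2 - 7*x + 1) + x).
For large x the denominator behaves like 2·x, so the quotient tends to -7/2 = -7/2.

-7/2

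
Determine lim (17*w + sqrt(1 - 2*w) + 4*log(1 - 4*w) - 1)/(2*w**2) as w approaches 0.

Substitution gives 0/0 (the numerator vanishes to order 2).
Expand each term to order w^2: the coefficient of w^2 in 4·ln(1 - 4w) is -32 and in √(1 - 2w) is -1/2.
Lower-order terms cancel with the polynomial part, so the numerator is (-65/2)·w^2 + o(w^2), and the limit is (-65/2)/(2) = -65/4.

-65/4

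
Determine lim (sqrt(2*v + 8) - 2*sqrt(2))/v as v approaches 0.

Substitution gives 0/0. Multiply numerator and denominator by the conjugate √(8 + 2v) + √8.
The numerator becomes (8 + 2v) − 8 = 2v, so the expression simplifies to 2/(√(8 + 2v) + √8).
Letting v → 0 gives 2/(2√8) = √(2)/4.

√(2)/4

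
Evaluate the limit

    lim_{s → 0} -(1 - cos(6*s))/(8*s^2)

Substitution gives 0/0.
Use (1 − cos u)/u² → 1/2 with u = 6s: the limit is 6²/(2·(-8)) = -9/4.

-9/4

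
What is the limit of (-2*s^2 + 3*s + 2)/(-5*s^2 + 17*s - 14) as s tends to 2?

Direct substitution gives 0/0, so factor. Both numerator and denominator have (s - 2) as a factor.
After cancelling, the expression reduces to (-2*s - 1)/(7 - 5*s).
Substituting s = 2 gives 5/3.

5/3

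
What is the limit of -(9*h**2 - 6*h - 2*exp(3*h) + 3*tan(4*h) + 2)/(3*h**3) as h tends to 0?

Substitution gives 0/0 (the numerator vanishes to order 3).
Expand each term to order h^3: the coefficient of h^3 in -2·e^(3h) is -9 and in 3·tan(4h) is 64.
Lower-order terms cancel with the polynomial part, so the numerator is (55)·h^3 + o(h^3), and the limit is (55)/(-3) = -55/3.

-55/3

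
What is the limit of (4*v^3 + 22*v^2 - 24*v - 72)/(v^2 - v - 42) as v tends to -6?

Since v = -6 makes numerator and denominator zero, (v + 6) divides both.
Cancelling it gives (4*v^2 - 2*v - 12)/(v - 7); now plug in v = -6 to get -144/13.

-144/13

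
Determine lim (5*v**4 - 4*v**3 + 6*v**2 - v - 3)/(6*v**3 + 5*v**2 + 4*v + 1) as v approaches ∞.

∞

The numerator has higher degree (4 > 3); the quotient behaves like (5/(6))·v^1 for large |v|.
As v → +∞ this diverges to ∞.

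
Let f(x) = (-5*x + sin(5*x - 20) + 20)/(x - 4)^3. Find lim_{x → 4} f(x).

Direct substitution gives 0/0.
Apply L'Hôpital: lim (5*cos(5*x - 20) - 5)/(3*(x - 4)^2), still 0/0.
Apply L'Hôpital: lim (-25*sin(5*x - 20))/(6*x - 24), still 0/0.
After 3 applications of L'Hôpital's rule the quotient is (-125*cos(5*x - 20))/(6); substituting x = 4 gives -125/6.

-125/6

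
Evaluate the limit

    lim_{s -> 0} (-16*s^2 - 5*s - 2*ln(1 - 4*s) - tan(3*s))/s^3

101/3

Substitution gives 0/0 (the numerator vanishes to order 3).
Expand each term to order s^3: the coefficient of s^3 in −tan(3s) is -9 and in -2·ln(1 - 4s) is 128/3.
Lower-order terms cancel with the polynomial part, so the numerator is (101/3)·s^3 + o(s^3), and the limit is (101/3)/(1) = 101/3.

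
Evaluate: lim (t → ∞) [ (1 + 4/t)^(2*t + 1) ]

The base → 1 and the exponent → ∞: a 1^∞ form.
Take logarithms: (2t + 1)·ln(1 + 4/t). Since ln(1+u) ~ u for small u, this behaves like (2t)·(4/t) → 8.
So the limit is e^(8).

e^(8)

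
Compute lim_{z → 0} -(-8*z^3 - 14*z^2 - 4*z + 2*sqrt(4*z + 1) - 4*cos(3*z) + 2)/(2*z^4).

Substitution gives 0/0; apply L'Hôpital's rule 4 times.
After differentiating numerator and denominator 4 times the quotient is (-324*cos(3*z) - 480/(4*z + 1)^(7/2))/(-48); at z = 0 this is 67/4.

67/4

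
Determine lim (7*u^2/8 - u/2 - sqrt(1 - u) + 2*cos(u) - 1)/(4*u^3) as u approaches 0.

1/64

Substitution gives 0/0 (the numerator vanishes to order 3).
Expand each term to order u^3: the coefficient of u^3 in −√(1 - u) is 1/16 and in 2·cos(u) is 0.
Lower-order terms cancel with the polynomial part, so the numerator is (1/16)·u^3 + o(u^3), and the limit is (1/16)/(4) = 1/64.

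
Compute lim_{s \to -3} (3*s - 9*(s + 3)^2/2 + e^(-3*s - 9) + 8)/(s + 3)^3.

-9/2

Direct substitution gives 0/0.
Apply L'Hôpital: lim (-9*s - 3*e^(-3*s - 9) - 24)/(3*(s + 3)^2), still 0/0.
Apply L'Hôpital: lim (9*e^(-3*s - 9) - 9)/(6*s + 18), still 0/0.
After 3 applications of L'Hôpital's rule the quotient is (-27*e^(-3*s - 9))/(6); substituting s = -3 gives -9/2.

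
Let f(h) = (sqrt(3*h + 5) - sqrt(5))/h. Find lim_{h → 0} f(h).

A 0/0 form; rationalise with √(5 + 3h) + √5. This collapses the numerator to 3h, leaving 3/(√(5 + 3h) + √5) → 3/(2√5) = 3*√(5)/10.

3*√(5)/10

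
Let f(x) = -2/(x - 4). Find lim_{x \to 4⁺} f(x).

-∞

As x → 4⁺, (x - 4) → 0⁺, so (x - 4)^1 → 0⁺ and -2/(x - 4)^1 → -∞.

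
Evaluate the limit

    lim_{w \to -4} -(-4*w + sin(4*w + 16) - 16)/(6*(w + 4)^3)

Direct substitution gives 0/0.
Apply L'Hôpital: lim (4*cos(4*w + 16) - 4)/(-18*(w + 4)^2), still 0/0.
Apply L'Hôpital: lim (-16*sin(4*w + 16))/(-36*w - 144), still 0/0.
After 3 applications of L'Hôpital's rule the quotient is (-64*cos(4*w + 16))/(-36); substituting w = -4 gives 16/9.

16/9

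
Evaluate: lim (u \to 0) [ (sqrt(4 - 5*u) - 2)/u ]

-5/4

A 0/0 form; rationalise with √(4 - 5u) + √4. This collapses the numerator to -5u, leaving -5/(√(4 - 5u) + √4) → -5/(2√4) = -5/4.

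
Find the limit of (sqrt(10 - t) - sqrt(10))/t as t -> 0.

A 0/0 form; rationalise with √(10 - t) + √10. This collapses the numerator to -t, leaving -1/(√(10 - t) + √10) → -1/(2√10) = -√(10)/20.

-√(10)/20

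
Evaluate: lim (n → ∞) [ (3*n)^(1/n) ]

Base → ∞ and exponent → 0: an ∞^0 form.
Take logs: (1/n)·ln(3·n^1) = (ln 3 + 1·ln n)/n → 0.
So the limit is e^0 = 1.

1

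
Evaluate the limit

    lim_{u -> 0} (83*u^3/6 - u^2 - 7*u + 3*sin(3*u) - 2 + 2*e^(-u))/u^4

Substitution gives 0/0; apply L'Hôpital's rule 4 times.
After differentiating numerator and denominator 4 times the quotient is (243*sin(3*u) + 2*e^(-u))/(24); at u = 0 this is 1/12.

1/12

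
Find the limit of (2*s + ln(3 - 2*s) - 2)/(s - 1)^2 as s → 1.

-2

Direct substitution gives 0/0.
Apply L'Hôpital: lim (2 - 2/(3 - 2*s))/(2*s - 2), still 0/0.
After 2 applications of L'Hôpital's rule the quotient is (-4/(3 - 2*s)^2)/(2); substituting s = 1 gives -2.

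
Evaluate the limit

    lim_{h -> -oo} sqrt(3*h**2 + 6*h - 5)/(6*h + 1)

For large |h|, √(3*h^2 + 6*h - 5) ≈ √3·|h| and the denominator ≈ 6h.
Since h → −∞, |h| = −h, giving −√3/(6) = -√(3)/6.

-√(3)/6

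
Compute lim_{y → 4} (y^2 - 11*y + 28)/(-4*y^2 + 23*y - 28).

1/3

Since y = 4 makes numerator and denominator zero, (y - 4) divides both.
Cancelling it gives (y - 7)/(7 - 4*y); now plug in y = 4 to get 1/3.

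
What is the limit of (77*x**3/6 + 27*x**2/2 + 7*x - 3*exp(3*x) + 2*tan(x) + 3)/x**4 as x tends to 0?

Substitution gives 0/0; apply L'Hôpital's rule 4 times.
After differentiating numerator and denominator 4 times the quotient is (-243*e^(3*x) + 48*tan(x)^5 + 80*tan(x)^3 + 32*tan(x))/(24); at x = 0 this is -81/8.

-81/8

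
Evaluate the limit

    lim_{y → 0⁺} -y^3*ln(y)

This is a 0·(−∞) form. Rewrite as -1·ln(y) / y^(−3) and apply L'Hôpital:
the derivative quotient is -1·(1/y) / (−3·y^(−4)) = (1/3)·y^3 → 0.

0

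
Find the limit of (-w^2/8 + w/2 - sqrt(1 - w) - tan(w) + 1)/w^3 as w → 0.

Substitution gives 0/0; apply L'Hôpital's rule 3 times.
After differentiating numerator and denominator 3 times the quotient is (4/cos(w)^2 - 6/cos(w)^4 + 3/(8*(1 - w)^(5/2)))/(6); at w = 0 this is -13/48.

-13/48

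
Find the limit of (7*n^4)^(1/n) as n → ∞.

Base → ∞ and exponent → 0: an ∞^0 form.
Take logs: (1/n)·ln(7·n^4) = (ln 7 + 4·ln n)/n → 0.
So the limit is e^0 = 1.

1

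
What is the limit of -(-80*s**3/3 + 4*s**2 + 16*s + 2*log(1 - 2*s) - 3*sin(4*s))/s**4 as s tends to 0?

Substitution gives 0/0; apply L'Hôpital's rule 4 times.
After differentiating numerator and denominator 4 times the quotient is (-768*sin(4*s) - 192/(2*s - 1)^4)/(-24); at s = 0 this is 8.

8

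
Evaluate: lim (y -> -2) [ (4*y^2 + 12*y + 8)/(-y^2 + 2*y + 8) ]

At y = -2 both the top and bottom vanish — a removable singularity. Factoring out (y + 2) from each leaves (4*y + 4)/(4 - y), which at y = -2 equals -2/3.

-2/3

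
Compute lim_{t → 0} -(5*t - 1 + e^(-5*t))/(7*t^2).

-25/14

Direct substitution gives 0/0.
Apply L'Hôpital: lim (5 - 5*e^(-5*t))/(-14*t), still 0/0.
After 2 applications of L'Hôpital's rule the quotient is (25*e^(-5*t))/(-14); substituting t = 0 gives -25/14.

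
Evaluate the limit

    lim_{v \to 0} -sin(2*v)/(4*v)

Substitution gives 0/0.
Write it as (2/(-4))·sin(2v)/(2v); since sin(u)/u → 1, the limit is -1/2.

-1/2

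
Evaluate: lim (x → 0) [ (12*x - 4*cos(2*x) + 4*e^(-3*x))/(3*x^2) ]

Substitution gives 0/0; apply L'Hôpital's rule 2 times.
After differentiating numerator and denominator 2 times the quotient is (16*cos(2*x) + 36*e^(-3*x))/(6); at x = 0 this is 26/3.

26/3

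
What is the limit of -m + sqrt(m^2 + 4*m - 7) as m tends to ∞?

2

This has the form ∞ − ∞. Multiply and divide by the conjugate √(m^2 + 4*m - 7) + m.
That gives (4m - 7) / (√(m^2 + 4*m - 7) + m).
Divide numerator and denominator by m: the limit is 4/(2·1) = 2.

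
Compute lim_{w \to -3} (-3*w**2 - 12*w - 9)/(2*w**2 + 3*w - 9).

-2/3

Direct substitution gives 0/0, so factor. Both numerator and denominator have (w + 3) as a factor.
After cancelling, the expression reduces to (-3*w - 3)/(2*w - 3).
Substituting w = -3 gives -2/3.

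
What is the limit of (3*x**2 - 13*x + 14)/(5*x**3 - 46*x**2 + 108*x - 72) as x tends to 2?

Direct substitution gives 0/0, so factor. Both numerator and denominator have (x - 2) as a factor.
After cancelling, the expression reduces to (3*x - 7)/(5*x^2 - 36*x + 36).
Substituting x = 2 gives 1/16.

1/16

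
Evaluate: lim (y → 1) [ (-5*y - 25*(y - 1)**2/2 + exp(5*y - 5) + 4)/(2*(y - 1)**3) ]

125/12

Direct substitution gives 0/0.
Apply L'Hôpital: lim (-25*y + 5*e^(5*y - 5) + 20)/(6*(y - 1)^2), still 0/0.
Apply L'Hôpital: lim (25*e^(5*y - 5) - 25)/(12*y - 12), still 0/0.
After 3 applications of L'Hôpital's rule the quotient is (125*e^(5*y - 5))/(12); substituting y = 1 gives 125/12.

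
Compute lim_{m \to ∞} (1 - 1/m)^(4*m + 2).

Write it as [(1 - 1/m)^m]^(4) · (1 - 1/m)^(2). The bracketed term tends to e^(-1) and the second factor to 1, so the limit is e^(-4).

e^(-4)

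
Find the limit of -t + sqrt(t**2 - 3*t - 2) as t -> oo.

This has the form ∞ − ∞. Multiply and divide by the conjugate √(t^2 - 3*t - 2) + t.
That gives (-3t - 2) / (√(t^2 - 3*t - 2) + t).
Divide numerator and denominator by t: the limit is -3/(2·1) = -3/2.

-3/2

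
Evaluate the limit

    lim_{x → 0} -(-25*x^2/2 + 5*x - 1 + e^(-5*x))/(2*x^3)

Direct substitution gives 0/0.
Apply L'Hôpital: lim (-25*x + 5 - 5*e^(-5*x))/(-6*x^2), still 0/0.
Apply L'Hôpital: lim (-25 + 25*e^(-5*x))/(-12*x), still 0/0.
After 3 applications of L'Hôpital's rule the quotient is (-125*e^(-5*x))/(-12); substituting x = 0 gives 125/12.

125/12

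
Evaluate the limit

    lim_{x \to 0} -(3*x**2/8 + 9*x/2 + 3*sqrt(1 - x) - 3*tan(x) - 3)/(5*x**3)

19/80

Substitution gives 0/0 (the numerator vanishes to order 3).
Expand each term to order x^3: the coefficient of x^3 in -3·tan(x) is -1 and in 3·√(1 - x) is -3/16.
Lower-order terms cancel with the polynomial part, so the numerator is (-19/16)·x^3 + o(x^3), and the limit is (-19/16)/(-5) = 19/80.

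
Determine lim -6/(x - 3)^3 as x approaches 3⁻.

∞

As x → 3⁻, (x - 3) → 0⁻, so (x - 3)^3 → 0⁻ and -6/(x - 3)^3 → ∞.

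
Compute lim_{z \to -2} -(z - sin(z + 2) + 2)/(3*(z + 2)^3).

Direct substitution gives 0/0.
Apply L'Hôpital: lim (1 - cos(z + 2))/(-9*(z + 2)^2), still 0/0.
Apply L'Hôpital: lim (sin(z + 2))/(-18*z - 36), still 0/0.
After 3 applications of L'Hôpital's rule the quotient is (cos(z + 2))/(-18); substituting z = -2 gives -1/18.

-1/18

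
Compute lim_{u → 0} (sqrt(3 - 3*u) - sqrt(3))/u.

Substitution gives 0/0. Multiply numerator and denominator by the conjugate √(3 - 3u) + √3.
The numerator becomes (3 - 3u) − 3 = -3u, so the expression simplifies to -3/(√(3 - 3u) + √3).
Letting u → 0 gives -3/(2√3) = -√(3)/2.

-√(3)/2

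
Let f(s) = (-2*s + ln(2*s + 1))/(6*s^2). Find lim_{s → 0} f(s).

-1/3

Direct substitution gives 0/0.
Apply L'Hôpital: lim (-2 + 2/(2*s + 1))/(12*s), still 0/0.
After 2 applications of L'Hôpital's rule the quotient is (-4/(2*s + 1)^2)/(12); substituting s = 0 gives -1/3.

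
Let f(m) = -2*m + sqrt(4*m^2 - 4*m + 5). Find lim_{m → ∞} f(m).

An ∞ − ∞ form. Rationalising with the conjugate, the difference becomes (-4m + 5) / (√(4*m^2 - 4*m + 5) + 2m).
For large m the denominator behaves like 2·2m, so the quotient tends to -4/4 = -1.

-1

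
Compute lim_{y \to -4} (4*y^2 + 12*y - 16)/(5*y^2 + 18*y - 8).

Direct substitution gives 0/0, so factor. Both numerator and denominator have (y + 4) as a factor.
After cancelling, the expression reduces to (4*y - 4)/(5*y - 2).
Substituting y = -4 gives 10/11.

10/11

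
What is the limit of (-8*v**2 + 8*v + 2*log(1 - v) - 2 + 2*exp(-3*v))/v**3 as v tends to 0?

-29/3

Substitution gives 0/0; apply L'Hôpital's rule 3 times.
After differentiating numerator and denominator 3 times the quotient is (-54*e^(-3*v) + 4/(v - 1)^3)/(6); at v = 0 this is -29/3.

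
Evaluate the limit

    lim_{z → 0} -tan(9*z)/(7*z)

-9/7

Substitution gives 0/0.
Since tan(u)/u → 1 as u → 0, tan(9z)/(9z) → 1 and the limit is 9/(-7) = -9/7.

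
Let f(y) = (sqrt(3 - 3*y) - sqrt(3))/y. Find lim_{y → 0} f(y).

Substitution gives 0/0. Multiply numerator and denominator by the conjugate √(3 - 3y) + √3.
The numerator becomes (3 - 3y) − 3 = -3y, so the expression simplifies to -3/(√(3 - 3y) + √3).
Letting y → 0 gives -3/(2√3) = -√(3)/2.

-√(3)/2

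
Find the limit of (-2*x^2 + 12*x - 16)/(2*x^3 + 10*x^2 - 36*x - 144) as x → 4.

Since x = 4 makes numerator and denominator zero, (x - 4) divides both.
Cancelling it gives (4 - 2*x)/(2*x^2 + 18*x + 36); now plug in x = 4 to get -1/35.

-1/35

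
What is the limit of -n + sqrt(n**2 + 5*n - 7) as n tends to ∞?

An ∞ − ∞ form. Rationalising with the conjugate, the difference becomes (5n - 7) / (√(n^2 + 5*n - 7) + n).
For large n the denominator behaves like 2·n, so the quotient tends to 5/2 = 5/2.

5/2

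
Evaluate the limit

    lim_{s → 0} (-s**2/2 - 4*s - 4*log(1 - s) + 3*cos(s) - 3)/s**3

4/3

Substitution gives 0/0; apply L'Hôpital's rule 3 times.
After differentiating numerator and denominator 3 times the quotient is (3*sin(s) - 8/(s - 1)^3)/(6); at s = 0 this is 4/3.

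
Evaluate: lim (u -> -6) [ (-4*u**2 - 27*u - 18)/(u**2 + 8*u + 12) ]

Since u = -6 makes numerator and denominator zero, (u + 6) divides both.
Cancelling it gives (-4*u - 3)/(u + 2); now plug in u = -6 to get -21/4.

-21/4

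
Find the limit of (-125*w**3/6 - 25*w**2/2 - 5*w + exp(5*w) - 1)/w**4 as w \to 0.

625/24

Direct substitution gives 0/0.
Apply L'Hôpital: lim (-125*w^2/2 - 25*w + 5*e^(5*w) - 5)/(4*w^3), still 0/0.
Apply L'Hôpital: lim (-125*w + 25*e^(5*w) - 25)/(12*w^2), still 0/0.
Apply L'Hôpital: lim (125*e^(5*w) - 125)/(24*w), still 0/0.
After 4 applications of L'Hôpital's rule the quotient is (625*e^(5*w))/(24); substituting w = 0 gives 625/24.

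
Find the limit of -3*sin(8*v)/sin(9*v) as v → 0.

Substitution gives 0/0.
Divide numerator and denominator by v: sin(8v)/v → 8 and sin(9v)/v → 9, so the limit is -3·8/9 = -8/3.

-8/3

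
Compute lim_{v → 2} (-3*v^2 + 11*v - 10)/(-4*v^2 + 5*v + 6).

Since v = 2 makes numerator and denominator zero, (v - 2) divides both.
Cancelling it gives (5 - 3*v)/(-4*v - 3); now plug in v = 2 to get 1/11.

1/11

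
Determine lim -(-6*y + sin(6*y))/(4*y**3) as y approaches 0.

9

Direct substitution gives 0/0.
Apply L'Hôpital: lim (6*cos(6*y) - 6)/(-12*y^2), still 0/0.
Apply L'Hôpital: lim (-36*sin(6*y))/(-24*y), still 0/0.
After 3 applications of L'Hôpital's rule the quotient is (-216*cos(6*y))/(-24); substituting y = 0 gives 9.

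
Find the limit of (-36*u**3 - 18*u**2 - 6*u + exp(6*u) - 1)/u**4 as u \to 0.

Direct substitution gives 0/0.
Apply L'Hôpital: lim (-108*u^2 - 36*u + 6*e^(6*u) - 6)/(4*u^3), still 0/0.
Apply L'Hôpital: lim (-216*u + 36*e^(6*u) - 36)/(12*u^2), still 0/0.
Apply L'Hôpital: lim (216*e^(6*u) - 216)/(24*u), still 0/0.
After 4 applications of L'Hôpital's rule the quotient is (1296*e^(6*u))/(24); substituting u = 0 gives 54.

54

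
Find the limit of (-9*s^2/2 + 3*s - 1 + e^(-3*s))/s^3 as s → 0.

-9/2

Direct substitution gives 0/0.
Apply L'Hôpital: lim (-9*s + 3 - 3*e^(-3*s))/(3*s^2), still 0/0.
Apply L'Hôpital: lim (-9 + 9*e^(-3*s))/(6*s), still 0/0.
After 3 applications of L'Hôpital's rule the quotient is (-27*e^(-3*s))/(6); substituting s = 0 gives -9/2.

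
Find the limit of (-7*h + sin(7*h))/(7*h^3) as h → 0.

Direct substitution gives 0/0.
Apply L'Hôpital: lim (7*cos(7*h) - 7)/(21*h^2), still 0/0.
Apply L'Hôpital: lim (-49*sin(7*h))/(42*h), still 0/0.
After 3 applications of L'Hôpital's rule the quotient is (-343*cos(7*h))/(42); substituting h = 0 gives -49/6.

-49/6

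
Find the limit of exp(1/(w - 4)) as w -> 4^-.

0

As w → 4⁻, 1/(w - 4) → −∞, so e^(1/(w - 4)) → 0.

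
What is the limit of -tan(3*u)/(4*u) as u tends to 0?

Substitution gives 0/0.
Since tan(θ)/θ → 1 as θ → 0, tan(3u)/(3u) → 1 and the limit is 3/(-4) = -3/4.

-3/4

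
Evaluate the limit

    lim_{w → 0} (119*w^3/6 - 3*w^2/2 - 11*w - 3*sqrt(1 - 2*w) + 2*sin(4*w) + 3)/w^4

15/8

Substitution gives 0/0 (the numerator vanishes to order 4).
Expand each term to order w^4: the coefficient of w^4 in -3·√(1 - 2w) is 15/8 and in 2·sin(4w) is 0.
Lower-order terms cancel with the polynomial part, so the numerator is (15/8)·w^4 + o(w^4), and the limit is (15/8)/(1) = 15/8.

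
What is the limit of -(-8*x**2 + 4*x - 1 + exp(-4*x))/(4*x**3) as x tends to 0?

8/3

Direct substitution gives 0/0.
Apply L'Hôpital: lim (-16*x + 4 - 4*e^(-4*x))/(-12*x^2), still 0/0.
Apply L'Hôpital: lim (-16 + 16*e^(-4*x))/(-24*x), still 0/0.
After 3 applications of L'Hôpital's rule the quotient is (-64*e^(-4*x))/(-24); substituting x = 0 gives 8/3.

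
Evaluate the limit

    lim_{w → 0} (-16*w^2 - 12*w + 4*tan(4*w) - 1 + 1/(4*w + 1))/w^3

64/3

Substitution gives 0/0; apply L'Hôpital's rule 3 times.
After differentiating numerator and denominator 3 times the quotient is (1536*tan(4*w)^2/cos(4*w)^2 + 512/cos(4*w)^2 - 384/(4*w + 1)^4)/(6); at w = 0 this is 64/3.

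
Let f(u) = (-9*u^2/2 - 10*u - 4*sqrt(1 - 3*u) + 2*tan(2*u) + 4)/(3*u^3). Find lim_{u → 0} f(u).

Substitution gives 0/0 (the numerator vanishes to order 3).
Expand each term to order u^3: the coefficient of u^3 in -4·√(1 - 3u) is 27/4 and in 2·tan(2u) is 16/3.
Lower-order terms cancel with the polynomial part, so the numerator is (145/12)·u^3 + o(u^3), and the limit is (145/12)/(3) = 145/36.

145/36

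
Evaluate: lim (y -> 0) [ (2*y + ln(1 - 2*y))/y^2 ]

Direct substitution gives 0/0.
Apply L'Hôpital: lim (2 - 2/(1 - 2*y))/(2*y), still 0/0.
After 2 applications of L'Hôpital's rule the quotient is (-4/(1 - 2*y)^2)/(2); substituting y = 0 gives -2.

-2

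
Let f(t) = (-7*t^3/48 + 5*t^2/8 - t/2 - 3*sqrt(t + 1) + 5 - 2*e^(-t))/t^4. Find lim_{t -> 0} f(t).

13/384

Substitution gives 0/0; apply L'Hôpital's rule 4 times.
After differentiating numerator and denominator 4 times the quotient is (-2*e^(-t) + 45/(16*(t + 1)^(7/2)))/(24); at t = 0 this is 13/384.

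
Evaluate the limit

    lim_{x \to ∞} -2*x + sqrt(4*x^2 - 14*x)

This has the form ∞ − ∞. Multiply and divide by the conjugate √(4*x^2 - 14*x) + 2x.
That gives (-14x) / (√(4*x^2 - 14*x) + 2x).
Divide numerator and denominator by x: the limit is -14/(2·2) = -7/2.

-7/2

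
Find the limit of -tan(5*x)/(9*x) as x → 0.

Substitution gives 0/0.
Since tan(u)/u → 1 as u → 0, tan(5x)/(5x) → 1 and the limit is 5/(-9) = -5/9.

-5/9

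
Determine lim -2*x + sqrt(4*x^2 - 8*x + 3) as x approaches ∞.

-2

An ∞ − ∞ form. Rationalising with the conjugate, the difference becomes (-8x + 3) / (√(4*x^2 - 8*x + 3) + 2x).
For large x the denominator behaves like 2·2x, so the quotient tends to -8/4 = -2.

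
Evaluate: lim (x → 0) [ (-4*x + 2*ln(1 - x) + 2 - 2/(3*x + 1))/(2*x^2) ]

Substitution gives 0/0; apply L'Hôpital's rule 2 times.
After differentiating numerator and denominator 2 times the quotient is (-36/(3*x + 1)^3 - 2/(x - 1)^2)/(4); at x = 0 this is -19/2.

-19/2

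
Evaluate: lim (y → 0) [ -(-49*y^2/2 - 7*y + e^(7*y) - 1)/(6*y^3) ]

Direct substitution gives 0/0.
Apply L'Hôpital: lim (-49*y + 7*e^(7*y) - 7)/(-18*y^2), still 0/0.
Apply L'Hôpital: lim (49*e^(7*y) - 49)/(-36*y), still 0/0.
After 3 applications of L'Hôpital's rule the quotient is (343*e^(7*y))/(-36); substituting y = 0 gives -343/36.

-343/36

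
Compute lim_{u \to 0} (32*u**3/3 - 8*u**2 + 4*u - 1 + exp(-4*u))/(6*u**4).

Direct substitution gives 0/0.
Apply L'Hôpital: lim (32*u^2 - 16*u + 4 - 4*e^(-4*u))/(24*u^3), still 0/0.
Apply L'Hôpital: lim (64*u - 16 + 16*e^(-4*u))/(72*u^2), still 0/0.
Apply L'Hôpital: lim (64 - 64*e^(-4*u))/(144*u), still 0/0.
After 4 applications of L'Hôpital's rule the quotient is (256*e^(-4*u))/(144); substituting u = 0 gives 16/9.

16/9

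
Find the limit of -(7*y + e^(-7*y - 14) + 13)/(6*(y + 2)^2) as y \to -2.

Direct substitution gives 0/0.
Apply L'Hôpital: lim (7 - 7*e^(-7*y - 14))/(-12*y - 24), still 0/0.
After 2 applications of L'Hôpital's rule the quotient is (49*e^(-7*y - 14))/(-12); substituting y = -2 gives -49/12.

-49/12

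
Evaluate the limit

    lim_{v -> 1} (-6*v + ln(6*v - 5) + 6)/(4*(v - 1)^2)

Direct substitution gives 0/0.
Apply L'Hôpital: lim (-6 + 6/(6*v - 5))/(8*v - 8), still 0/0.
After 2 applications of L'Hôpital's rule the quotient is (-36/(6*v - 5)^2)/(8); substituting v = 1 gives -9/2.

-9/2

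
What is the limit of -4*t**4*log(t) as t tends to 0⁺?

This is a 0·(−∞) form. Rewrite as -4·ln(t) / t^(−4) and apply L'Hôpital:
the derivative quotient is -4·(1/t) / (−4·t^(−5)) = (4/4)·t^4 → 0.

0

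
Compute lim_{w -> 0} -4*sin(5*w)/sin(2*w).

-10

Substitution gives 0/0.
Divide numerator and denominator by w: sin(5w)/w → 5 and sin(2w)/w → 2, so the limit is -4·5/2 = -10.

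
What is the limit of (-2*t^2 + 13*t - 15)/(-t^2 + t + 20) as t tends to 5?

7/9

Direct substitution gives 0/0, so factor. Both numerator and denominator have (t - 5) as a factor.
After cancelling, the expression reduces to (3 - 2*t)/(-t - 4).
Substituting t = 5 gives 7/9.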